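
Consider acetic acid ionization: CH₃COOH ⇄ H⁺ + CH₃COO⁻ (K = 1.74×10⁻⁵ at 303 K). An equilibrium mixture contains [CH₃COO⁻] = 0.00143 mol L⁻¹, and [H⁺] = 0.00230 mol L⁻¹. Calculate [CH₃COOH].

At equilibrium, K = [H⁺]·[CH₃COO⁻] / [CH₃COOH] = 1.74×10⁻⁵.
(0.00230)·(0.00143) / ([CH₃COOH]) = 1.74×10⁻⁵
[CH₃COOH] = 0.189 mol L⁻¹

[CH₃COOH] = 0.189 mol L⁻¹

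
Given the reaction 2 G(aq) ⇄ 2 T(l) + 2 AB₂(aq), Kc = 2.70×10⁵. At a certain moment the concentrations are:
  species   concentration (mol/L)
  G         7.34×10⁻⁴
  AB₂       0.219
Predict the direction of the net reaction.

forward (toward products)

(T is a pure liquid — omitted from Qc.)
Qc = [AB₂]² / [G]² = (0.219)² / (7.34×10⁻⁴)² = 89000
Qc = 89000 < Kc = 2.70×10⁵, so the forward reaction proceeds.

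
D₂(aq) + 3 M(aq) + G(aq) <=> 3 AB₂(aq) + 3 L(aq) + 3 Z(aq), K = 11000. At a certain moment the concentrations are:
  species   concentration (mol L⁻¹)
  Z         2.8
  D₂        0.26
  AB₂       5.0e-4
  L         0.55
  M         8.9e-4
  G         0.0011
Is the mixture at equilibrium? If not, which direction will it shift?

no; Q < K, reaction proceeds forward

Q = [AB₂]³·[L]³·[Z]³ / ([D₂]·[M]³·[G]) = (5.0e-4)³·(0.55)³·(2.8)³ / ((0.26)·(8.9e-4)³·(0.0011)) = 2300
Q = 2300 < K = 11000: net forward reaction.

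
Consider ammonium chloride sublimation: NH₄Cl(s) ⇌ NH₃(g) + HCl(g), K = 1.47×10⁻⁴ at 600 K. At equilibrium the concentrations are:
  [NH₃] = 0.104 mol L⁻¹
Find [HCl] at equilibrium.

[HCl] = 0.00141 mol L⁻¹

(NH₄Cl is a pure solid — omitted from K.)
At equilibrium, K = [NH₃]·[HCl] = 1.47×10⁻⁴.
(0.104)·([HCl]) = 1.47×10⁻⁴
[HCl] = 0.00141 mol L⁻¹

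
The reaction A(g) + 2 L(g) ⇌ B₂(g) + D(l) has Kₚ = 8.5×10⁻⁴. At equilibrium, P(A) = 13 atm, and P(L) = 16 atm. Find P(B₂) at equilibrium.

P(B₂) = 2.8 atm

(D is a pure liquid — omitted from Kₚ.)
At equilibrium, Kₚ = P(B₂) / (P(A)·P(L)²) = 8.5×10⁻⁴.
(P(B₂)) / ((13)·(16)²) = 8.5×10⁻⁴
P(B₂) = 2.83 = 2.8 atm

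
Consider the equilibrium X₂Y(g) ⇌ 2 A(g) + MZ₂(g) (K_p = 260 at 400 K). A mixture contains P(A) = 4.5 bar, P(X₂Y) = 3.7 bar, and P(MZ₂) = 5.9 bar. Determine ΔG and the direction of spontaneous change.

ΔG = -6.94 kJ/mol; the forward reaction is spontaneous

Q_p = P(A)²·P(MZ₂) / P(X₂Y) = (4.5)²·(5.9) / (3.7) = 32.3
ΔG = RT ln(Q_p/K_p) = (8.314 J mol⁻¹ K⁻¹)(400 K) × ln(32.3/260)
   = (3.326 kJ/mol)(-2.086) = -6.94 kJ/mol
ΔG < 0, so the forward reaction is spontaneous (proceeds forward).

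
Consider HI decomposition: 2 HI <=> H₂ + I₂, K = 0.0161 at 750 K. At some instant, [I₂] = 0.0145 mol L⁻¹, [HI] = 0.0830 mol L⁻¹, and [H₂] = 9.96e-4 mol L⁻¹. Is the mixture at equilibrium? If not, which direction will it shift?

Q = [H₂]·[I₂] / [HI]² = (9.96e-4)·(0.0145) / (0.0830)² = 0.00210
Q = 0.00210 < K = 0.0161: net forward reaction.

no; Q < K, reaction proceeds forward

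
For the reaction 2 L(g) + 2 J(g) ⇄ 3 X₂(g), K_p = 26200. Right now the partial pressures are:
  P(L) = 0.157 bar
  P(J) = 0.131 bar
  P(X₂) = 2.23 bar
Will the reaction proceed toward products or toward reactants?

at equilibrium

Q_p = P(X₂)³ / (P(L)²·P(J)²) = (2.23)³ / ((0.157)²·(0.131)²) = 26200
Q_p = 26200 = K_p, so the system is already at equilibrium.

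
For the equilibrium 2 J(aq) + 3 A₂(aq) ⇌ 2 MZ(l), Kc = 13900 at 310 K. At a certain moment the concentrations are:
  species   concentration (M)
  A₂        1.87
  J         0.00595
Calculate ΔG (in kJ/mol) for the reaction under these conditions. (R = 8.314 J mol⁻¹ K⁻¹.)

ΔG = -3.01 kJ/mol

(MZ is a pure liquid — omitted from Qc.)
Qc = 1 / ([J]²·[A₂]³) = 1 / ((0.00595)²·(1.87)³) = 4320
ΔG = RT ln(Qc/Kc) = (8.314 J mol⁻¹ K⁻¹)(310 K) × ln(4320/13900)
   = (2.577 kJ/mol)(-1.169) = -3.01 kJ/mol
ΔG < 0, so the forward reaction is spontaneous (proceeds forward).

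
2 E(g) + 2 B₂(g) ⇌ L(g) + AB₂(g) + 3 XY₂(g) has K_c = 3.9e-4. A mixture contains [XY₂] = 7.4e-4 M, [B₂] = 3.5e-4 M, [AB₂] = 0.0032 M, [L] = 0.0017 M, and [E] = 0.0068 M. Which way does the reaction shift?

at equilibrium

Q_c = [L]·[AB₂]·[XY₂]³ / ([E]²·[B₂]²) = (0.0017)·(0.0032)·(7.4e-4)³ / ((0.0068)²·(3.5e-4)²) = 3.9e-4
Q_c = 3.9e-4 = K_c, so the system is already at equilibrium.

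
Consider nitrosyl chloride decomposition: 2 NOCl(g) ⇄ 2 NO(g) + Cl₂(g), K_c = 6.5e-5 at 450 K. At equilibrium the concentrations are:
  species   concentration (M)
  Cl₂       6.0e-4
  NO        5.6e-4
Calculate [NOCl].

At equilibrium, K_c = [NO]²·[Cl₂] / [NOCl]² = 6.5e-5.
(5.6e-4)²·(6.0e-4) / ([NOCl])² = 6.5e-5
[NOCl]² = 2.89e-6 ⇒ [NOCl] = 0.0017 M

[NOCl] = 0.0017 M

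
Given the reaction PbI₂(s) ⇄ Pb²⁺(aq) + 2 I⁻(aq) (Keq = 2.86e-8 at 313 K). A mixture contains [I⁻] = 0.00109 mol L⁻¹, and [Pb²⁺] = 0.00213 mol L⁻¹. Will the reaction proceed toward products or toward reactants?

(PbI₂ is a pure solid — omitted from Q.)
Q = [Pb²⁺]·[I⁻]² = (0.00213)·(0.00109)² = 2.53e-9
Q = 2.53e-9 < Keq = 2.86e-8, so the forward reaction proceeds.

in the forward direction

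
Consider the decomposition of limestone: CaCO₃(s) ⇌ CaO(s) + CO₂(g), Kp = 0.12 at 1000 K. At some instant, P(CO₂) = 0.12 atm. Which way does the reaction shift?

(CaCO₃, CaO are pure solids — omitted from Qp.)
Qp = P(CO₂) = 0.12
Qp = 0.12 = Kp, so the system is already at equilibrium.

no net change (already at equilibrium)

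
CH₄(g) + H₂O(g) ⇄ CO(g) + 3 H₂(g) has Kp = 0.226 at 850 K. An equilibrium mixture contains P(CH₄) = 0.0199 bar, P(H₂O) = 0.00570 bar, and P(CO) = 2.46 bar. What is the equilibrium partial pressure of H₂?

P(H₂) = 0.0218 bar

At equilibrium, Kp = P(CO)·P(H₂)³ / (P(CH₄)·P(H₂O)) = 0.226.
(2.46)·(P(H₂))³ / ((0.0199)·(0.00570)) = 0.226
P(H₂)³ = 1.04×10⁻⁵ ⇒ P(H₂) = 0.0218 bar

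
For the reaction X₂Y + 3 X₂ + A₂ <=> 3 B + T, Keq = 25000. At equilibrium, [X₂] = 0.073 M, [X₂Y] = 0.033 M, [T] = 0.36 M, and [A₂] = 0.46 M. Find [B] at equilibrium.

At equilibrium, Keq = [B]³·[T] / ([X₂Y]·[X₂]³·[A₂]) = 25000.
([B])³·(0.36) / ((0.033)·(0.073)³·(0.46)) = 25000
[B]³ = 0.410 ⇒ [B] = 0.74 M

[B] = 0.74 M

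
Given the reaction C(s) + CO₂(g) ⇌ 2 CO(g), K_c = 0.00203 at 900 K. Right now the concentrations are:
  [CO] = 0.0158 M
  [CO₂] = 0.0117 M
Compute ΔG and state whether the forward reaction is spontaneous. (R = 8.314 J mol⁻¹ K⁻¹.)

ΔG = 17.6 kJ/mol; the forward reaction is non-spontaneous

(C is a pure solid — omitted from Q_c.)
Q_c = [CO]² / [CO₂] = (0.0158)² / (0.0117) = 0.0213
ΔG = RT ln(Q_c/K_c) = (8.314 J mol⁻¹ K⁻¹)(900 K) × ln(0.0213/0.00203)
   = (7.483 kJ/mol)(2.351) = 17.6 kJ/mol
ΔG > 0, so the forward reaction is non-spontaneous (proceeds in reverse).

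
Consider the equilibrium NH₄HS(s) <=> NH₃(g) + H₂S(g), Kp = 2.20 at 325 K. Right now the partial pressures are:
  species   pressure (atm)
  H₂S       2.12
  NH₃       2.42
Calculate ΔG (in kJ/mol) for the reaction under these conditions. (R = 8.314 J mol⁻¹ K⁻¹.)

ΔG = 2.29 kJ/mol

(NH₄HS is a pure solid — omitted from Qp.)
Qp = P(NH₃)·P(H₂S) = (2.42)·(2.12) = 5.13
ΔG = RT ln(Qp/Kp) = (8.314 J mol⁻¹ K⁻¹)(325 K) × ln(5.13/2.20)
   = (2.702 kJ/mol)(0.8466) = 2.29 kJ/mol
ΔG > 0, so the forward reaction is non-spontaneous (proceeds in reverse).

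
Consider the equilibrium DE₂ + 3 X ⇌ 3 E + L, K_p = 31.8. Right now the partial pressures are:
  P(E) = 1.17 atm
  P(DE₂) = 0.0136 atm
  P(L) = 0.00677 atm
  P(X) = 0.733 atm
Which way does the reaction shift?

Q_p = P(E)³·P(L) / (P(DE₂)·P(X)³) = (1.17)³·(0.00677) / ((0.0136)·(0.733)³) = 2.02
Q_p = 2.02 < K_p = 31.8, so the forward reaction proceeds.

in the forward direction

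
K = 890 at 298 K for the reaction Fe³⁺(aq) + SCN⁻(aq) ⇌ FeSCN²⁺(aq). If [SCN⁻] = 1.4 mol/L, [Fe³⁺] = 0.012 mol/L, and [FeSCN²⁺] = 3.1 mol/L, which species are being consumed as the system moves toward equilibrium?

Fe³⁺, SCN⁻ (reactants)

Q = [FeSCN²⁺] / ([Fe³⁺]·[SCN⁻]) = (3.1) / ((0.012)·(1.4)) = 180
Q = 180 < K = 890: net forward reaction.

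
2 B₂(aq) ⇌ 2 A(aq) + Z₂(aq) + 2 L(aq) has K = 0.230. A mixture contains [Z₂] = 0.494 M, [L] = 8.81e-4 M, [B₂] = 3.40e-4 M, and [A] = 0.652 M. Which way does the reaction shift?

toward reactants

Q = [A]²·[Z₂]·[L]² / [B₂]² = (0.652)²·(0.494)·(8.81e-4)² / (3.40e-4)² = 1.41
Q = 1.41 > K = 0.230, so the reverse reaction proceeds.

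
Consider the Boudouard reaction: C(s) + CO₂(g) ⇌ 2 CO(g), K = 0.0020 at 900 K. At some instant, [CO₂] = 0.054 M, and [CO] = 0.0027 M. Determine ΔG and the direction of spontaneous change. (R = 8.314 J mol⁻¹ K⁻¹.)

ΔG = -20.2 kJ/mol; the forward reaction is spontaneous

(C is a pure solid — omitted from Q.)
Q = [CO]² / [CO₂] = (0.0027)² / (0.054) = 1.35×10⁻⁴
ΔG = RT ln(Q/K) = (8.314 J mol⁻¹ K⁻¹)(900 K) × ln(1.35×10⁻⁴/0.0020)
   = (7.483 kJ/mol)(-2.696) = -20.2 kJ/mol
ΔG < 0, so the forward reaction is spontaneous (proceeds forward).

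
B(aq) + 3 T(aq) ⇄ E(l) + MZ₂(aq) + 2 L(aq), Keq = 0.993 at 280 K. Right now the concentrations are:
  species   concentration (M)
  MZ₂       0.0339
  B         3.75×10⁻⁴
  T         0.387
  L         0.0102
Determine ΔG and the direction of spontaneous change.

(E is a pure liquid — omitted from Q.)
Q = [MZ₂]·[L]² / ([B]·[T]³) = (0.0339)·(0.0102)² / ((3.75×10⁻⁴)·(0.387)³) = 0.162
ΔG = RT ln(Q/Keq) = (8.314 J mol⁻¹ K⁻¹)(280 K) × ln(0.162/0.993)
   = (2.328 kJ/mol)(-1.813) = -4.22 kJ/mol
ΔG < 0, so the forward reaction is spontaneous (proceeds forward).

ΔG = -4.22 kJ/mol; the forward reaction is spontaneous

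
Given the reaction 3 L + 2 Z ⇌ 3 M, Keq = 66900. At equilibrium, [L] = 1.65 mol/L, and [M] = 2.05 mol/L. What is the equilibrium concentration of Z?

[Z] = 0.00535 mol/L

At equilibrium, Keq = [M]³ / ([L]³·[Z]²) = 66900.
(2.05)³ / ((1.65)³·([Z])²) = 66900
[Z]² = 2.87e-5 ⇒ [Z] = 0.00535 mol/L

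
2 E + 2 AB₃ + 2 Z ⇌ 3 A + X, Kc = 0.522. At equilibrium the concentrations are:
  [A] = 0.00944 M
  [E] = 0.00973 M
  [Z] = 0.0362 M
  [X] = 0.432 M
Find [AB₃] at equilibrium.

[AB₃] = 2.37 M

At equilibrium, Kc = [A]³·[X] / ([E]²·[AB₃]²·[Z]²) = 0.522.
(0.00944)³·(0.432) / ((0.00973)²·([AB₃])²·(0.0362)²) = 0.522
[AB₃]² = 5.61 ⇒ [AB₃] = 2.37 M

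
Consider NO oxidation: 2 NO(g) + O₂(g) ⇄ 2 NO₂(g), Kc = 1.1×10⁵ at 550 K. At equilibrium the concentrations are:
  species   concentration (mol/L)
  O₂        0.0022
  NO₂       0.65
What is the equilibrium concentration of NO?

[NO] = 0.042 mol/L

At equilibrium, Kc = [NO₂]² / ([NO]²·[O₂]) = 1.1×10⁵.
(0.65)² / (([NO])²·(0.0022)) = 1.1×10⁵
[NO]² = 0.00175 ⇒ [NO] = 0.042 mol/L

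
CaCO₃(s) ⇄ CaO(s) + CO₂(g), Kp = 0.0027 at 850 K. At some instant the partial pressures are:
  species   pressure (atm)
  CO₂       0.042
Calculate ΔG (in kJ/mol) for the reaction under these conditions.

ΔG = 19.4 kJ/mol

(CaCO₃, CaO are pure solids — omitted from Qp.)
Qp = P(CO₂) = 0.0420
ΔG = RT ln(Qp/Kp) = (8.314 J mol⁻¹ K⁻¹)(850 K) × ln(0.0420/0.0027)
   = (7.067 kJ/mol)(2.744) = 19.4 kJ/mol
ΔG > 0, so the forward reaction is non-spontaneous (proceeds in reverse).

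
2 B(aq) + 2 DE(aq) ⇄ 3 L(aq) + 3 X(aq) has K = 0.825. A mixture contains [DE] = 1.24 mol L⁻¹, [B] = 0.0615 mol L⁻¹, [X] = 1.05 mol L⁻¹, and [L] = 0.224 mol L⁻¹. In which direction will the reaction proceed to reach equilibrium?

toward reactants

Q = [L]³·[X]³ / ([B]²·[DE]²) = (0.224)³·(1.05)³ / ((0.0615)²·(1.24)²) = 2.24
Q = 2.24 > K = 0.825, so the reverse reaction proceeds.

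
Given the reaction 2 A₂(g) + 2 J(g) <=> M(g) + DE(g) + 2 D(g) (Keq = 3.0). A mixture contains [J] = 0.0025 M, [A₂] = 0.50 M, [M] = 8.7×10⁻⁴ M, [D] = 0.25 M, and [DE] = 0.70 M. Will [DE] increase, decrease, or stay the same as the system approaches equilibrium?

Q = [M]·[DE]·[D]² / ([A₂]²·[J]²) = (8.7×10⁻⁴)·(0.70)·(0.25)² / ((0.50)²·(0.0025)²) = 24
Q = 24 > Keq = 3.0: net reverse reaction.
DE is a product, so it decreases.

decrease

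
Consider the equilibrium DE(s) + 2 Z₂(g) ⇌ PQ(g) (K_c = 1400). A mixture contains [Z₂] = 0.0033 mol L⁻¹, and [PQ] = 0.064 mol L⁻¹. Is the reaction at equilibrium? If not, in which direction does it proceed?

toward reactants

(DE is a pure solid — omitted from Q_c.)
Q_c = [PQ] / [Z₂]² = (0.064) / (0.0033)² = 5900
Q_c = 5900 > K_c = 1400, so the reverse reaction proceeds.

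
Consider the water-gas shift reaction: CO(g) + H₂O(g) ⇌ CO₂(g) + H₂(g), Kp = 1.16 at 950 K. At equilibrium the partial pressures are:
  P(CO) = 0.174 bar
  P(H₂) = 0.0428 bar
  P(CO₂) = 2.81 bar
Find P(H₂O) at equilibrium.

P(H₂O) = 0.596 bar

At equilibrium, Kp = P(CO₂)·P(H₂) / (P(CO)·P(H₂O)) = 1.16.
(2.81)·(0.0428) / ((0.174)·(P(H₂O))) = 1.16
P(H₂O) = 0.596 bar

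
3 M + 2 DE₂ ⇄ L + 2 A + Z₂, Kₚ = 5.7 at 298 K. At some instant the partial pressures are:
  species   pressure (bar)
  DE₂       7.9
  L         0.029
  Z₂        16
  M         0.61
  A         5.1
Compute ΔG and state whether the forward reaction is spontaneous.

Qₚ = P(L)·P(A)²·P(Z₂) / (P(M)³·P(DE₂)²) = (0.029)·(5.1)²·(16) / ((0.61)³·(7.9)²) = 0.852
ΔG = RT ln(Qₚ/Kₚ) = (8.314 J mol⁻¹ K⁻¹)(298 K) × ln(0.852/5.7)
   = (2.478 kJ/mol)(-1.901) = -4.71 kJ/mol
ΔG < 0, so the forward reaction is spontaneous (proceeds forward).

ΔG = -4.71 kJ/mol; the forward reaction is spontaneous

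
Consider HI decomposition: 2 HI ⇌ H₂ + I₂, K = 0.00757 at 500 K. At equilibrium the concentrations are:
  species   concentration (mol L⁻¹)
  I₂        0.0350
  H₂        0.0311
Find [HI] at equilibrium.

[HI] = 0.379 mol L⁻¹

At equilibrium, K = [H₂]·[I₂] / [HI]² = 0.00757.
(0.0311)·(0.0350) / ([HI])² = 0.00757
[HI]² = 0.144 ⇒ [HI] = 0.379 mol L⁻¹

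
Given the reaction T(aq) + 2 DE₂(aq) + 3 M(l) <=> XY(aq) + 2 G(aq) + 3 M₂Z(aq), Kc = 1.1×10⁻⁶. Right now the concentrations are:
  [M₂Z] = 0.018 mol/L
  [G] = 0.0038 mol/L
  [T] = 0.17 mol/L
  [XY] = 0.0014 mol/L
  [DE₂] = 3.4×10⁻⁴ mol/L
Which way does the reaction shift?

(M is a pure liquid — omitted from Qc.)
Qc = [XY]·[G]²·[M₂Z]³ / ([T]·[DE₂]²) = (0.0014)·(0.0038)²·(0.018)³ / ((0.17)·(3.4×10⁻⁴)²) = 6.0×10⁻⁶
Qc = 6.0×10⁻⁶ > Kc = 1.1×10⁻⁶, so the reverse reaction proceeds.

to the left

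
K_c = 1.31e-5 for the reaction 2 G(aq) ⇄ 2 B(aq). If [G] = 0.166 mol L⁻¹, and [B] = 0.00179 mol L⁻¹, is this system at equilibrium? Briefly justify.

no; Q > K, reaction proceeds in reverse

Q_c = [B]² / [G]² = (0.00179)² / (0.166)² = 1.16e-4
Q_c = 1.16e-4 > K_c = 1.31e-5: net reverse reaction.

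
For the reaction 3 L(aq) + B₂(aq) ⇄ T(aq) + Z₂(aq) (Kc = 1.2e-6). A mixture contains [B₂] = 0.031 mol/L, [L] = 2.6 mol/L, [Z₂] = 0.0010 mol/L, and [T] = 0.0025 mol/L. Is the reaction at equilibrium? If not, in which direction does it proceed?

Qc = [T]·[Z₂] / ([L]³·[B₂]) = (0.0025)·(0.0010) / ((2.6)³·(0.031)) = 4.6e-6
Qc = 4.6e-6 > Kc = 1.2e-6, so the reverse reaction proceeds.

in the reverse direction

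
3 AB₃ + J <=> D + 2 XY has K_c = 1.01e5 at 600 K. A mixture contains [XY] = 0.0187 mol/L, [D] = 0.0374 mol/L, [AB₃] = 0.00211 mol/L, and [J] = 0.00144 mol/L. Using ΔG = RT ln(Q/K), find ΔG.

Q_c = [D]·[XY]² / ([AB₃]³·[J]) = (0.0374)·(0.0187)² / ((0.00211)³·(0.00144)) = 9.67e5
ΔG = RT ln(Q_c/K_c) = (8.314 J mol⁻¹ K⁻¹)(600 K) × ln(9.67e5/1.01e5)
   = (4.988 kJ/mol)(2.259) = 11.3 kJ/mol
ΔG > 0, so the forward reaction is non-spontaneous (proceeds in reverse).

ΔG = 11.3 kJ/mol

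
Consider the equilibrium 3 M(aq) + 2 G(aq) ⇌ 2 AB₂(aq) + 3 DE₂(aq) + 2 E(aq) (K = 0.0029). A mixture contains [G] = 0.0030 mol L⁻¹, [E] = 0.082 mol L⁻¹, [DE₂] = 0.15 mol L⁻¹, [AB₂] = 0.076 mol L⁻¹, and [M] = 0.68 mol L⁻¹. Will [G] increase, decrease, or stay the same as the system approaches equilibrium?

increase

Q = [AB₂]²·[DE₂]³·[E]² / ([M]³·[G]²) = (0.076)²·(0.15)³·(0.082)² / ((0.68)³·(0.0030)²) = 0.046
Q = 0.046 > K = 0.0029: net reverse reaction.
G is a reactant, so it increases.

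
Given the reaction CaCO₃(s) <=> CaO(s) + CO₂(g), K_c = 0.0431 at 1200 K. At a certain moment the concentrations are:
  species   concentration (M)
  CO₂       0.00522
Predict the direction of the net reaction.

forward (toward products)

(CaCO₃, CaO are pure solids — omitted from Q_c.)
Q_c = [CO₂] = 0.00522
Q_c = 0.00522 < K_c = 0.0431, so the forward reaction proceeds.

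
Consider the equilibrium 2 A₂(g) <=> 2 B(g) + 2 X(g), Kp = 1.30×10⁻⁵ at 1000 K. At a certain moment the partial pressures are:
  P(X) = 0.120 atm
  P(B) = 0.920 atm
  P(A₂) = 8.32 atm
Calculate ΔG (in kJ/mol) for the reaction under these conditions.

Qp = P(B)²·P(X)² / P(A₂)² = (0.920)²·(0.120)² / (8.32)² = 1.76×10⁻⁴
ΔG = RT ln(Qp/Kp) = (8.314 J mol⁻¹ K⁻¹)(1000 K) × ln(1.76×10⁻⁴/1.30×10⁻⁵)
   = (8.314 kJ/mol)(2.606) = 21.7 kJ/mol
ΔG > 0, so the forward reaction is non-spontaneous (proceeds in reverse).

ΔG = 21.7 kJ/mol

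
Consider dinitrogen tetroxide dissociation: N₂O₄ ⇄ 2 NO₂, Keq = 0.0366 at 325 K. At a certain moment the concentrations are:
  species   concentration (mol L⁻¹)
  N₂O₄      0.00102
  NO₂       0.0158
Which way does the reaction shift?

Q = [NO₂]² / [N₂O₄] = (0.0158)² / (0.00102) = 0.245
Q = 0.245 > Keq = 0.0366, so the reverse reaction proceeds.

reverse (toward reactants)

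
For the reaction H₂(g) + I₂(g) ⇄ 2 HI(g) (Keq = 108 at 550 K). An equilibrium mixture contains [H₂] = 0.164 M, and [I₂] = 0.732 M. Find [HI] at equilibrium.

At equilibrium, Keq = [HI]² / ([H₂]·[I₂]) = 108.
([HI])² / ((0.164)·(0.732)) = 108
[HI]² = 13.0 ⇒ [HI] = 3.60 M

[HI] = 3.60 M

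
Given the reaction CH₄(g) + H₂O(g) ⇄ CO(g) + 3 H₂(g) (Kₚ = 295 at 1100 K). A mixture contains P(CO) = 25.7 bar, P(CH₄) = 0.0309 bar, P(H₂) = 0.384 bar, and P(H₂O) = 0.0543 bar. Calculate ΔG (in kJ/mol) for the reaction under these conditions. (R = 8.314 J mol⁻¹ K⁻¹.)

ΔG = 9.86 kJ/mol

Qₚ = P(CO)·P(H₂)³ / (P(CH₄)·P(H₂O)) = (25.7)·(0.384)³ / ((0.0309)·(0.0543)) = 867
ΔG = RT ln(Qₚ/Kₚ) = (8.314 J mol⁻¹ K⁻¹)(1100 K) × ln(867/295)
   = (9.145 kJ/mol)(1.078) = 9.86 kJ/mol
ΔG > 0, so the forward reaction is non-spontaneous (proceeds in reverse).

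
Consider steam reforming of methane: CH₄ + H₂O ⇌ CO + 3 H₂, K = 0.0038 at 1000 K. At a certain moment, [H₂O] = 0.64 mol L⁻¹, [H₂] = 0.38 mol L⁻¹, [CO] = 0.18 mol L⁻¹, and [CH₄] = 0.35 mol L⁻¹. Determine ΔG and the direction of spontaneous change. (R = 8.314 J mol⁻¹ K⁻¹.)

ΔG = 20.4 kJ/mol; the forward reaction is non-spontaneous

Q = [CO]·[H₂]³ / ([CH₄]·[H₂O]) = (0.18)·(0.38)³ / ((0.35)·(0.64)) = 0.0441
ΔG = RT ln(Q/K) = (8.314 J mol⁻¹ K⁻¹)(1000 K) × ln(0.0441/0.0038)
   = (8.314 kJ/mol)(2.451) = 20.4 kJ/mol
ΔG > 0, so the forward reaction is non-spontaneous (proceeds in reverse).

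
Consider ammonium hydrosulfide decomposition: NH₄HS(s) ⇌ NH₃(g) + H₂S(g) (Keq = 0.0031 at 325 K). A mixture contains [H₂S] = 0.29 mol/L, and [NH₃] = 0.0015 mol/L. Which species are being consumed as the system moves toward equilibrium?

(NH₄HS is a pure solid — omitted from Q.)
Q = [NH₃]·[H₂S] = (0.0015)·(0.29) = 4.3e-4
Q = 4.3e-4 < Keq = 0.0031: net forward reaction.

NH₄HS (reactants)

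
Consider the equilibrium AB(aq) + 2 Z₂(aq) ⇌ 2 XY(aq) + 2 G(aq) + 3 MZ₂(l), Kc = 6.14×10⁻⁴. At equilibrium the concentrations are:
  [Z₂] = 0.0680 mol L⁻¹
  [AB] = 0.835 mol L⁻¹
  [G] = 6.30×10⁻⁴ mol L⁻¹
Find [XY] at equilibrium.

[XY] = 2.44 mol L⁻¹

(MZ₂ is a pure liquid — omitted from Kc.)
At equilibrium, Kc = [XY]²·[G]² / ([AB]·[Z₂]²) = 6.14×10⁻⁴.
([XY])²·(6.30×10⁻⁴)² / ((0.835)·(0.0680)²) = 6.14×10⁻⁴
[XY]² = 5.97 ⇒ [XY] = 2.44 mol L⁻¹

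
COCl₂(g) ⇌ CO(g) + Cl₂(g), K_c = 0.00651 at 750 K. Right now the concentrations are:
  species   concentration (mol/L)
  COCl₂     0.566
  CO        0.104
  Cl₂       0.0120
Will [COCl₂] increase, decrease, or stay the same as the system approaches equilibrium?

Q_c = [CO]·[Cl₂] / [COCl₂] = (0.104)·(0.0120) / (0.566) = 0.00220
Q_c = 0.00220 < K_c = 0.00651: net forward reaction.
COCl₂ is a reactant, so it decreases.

decrease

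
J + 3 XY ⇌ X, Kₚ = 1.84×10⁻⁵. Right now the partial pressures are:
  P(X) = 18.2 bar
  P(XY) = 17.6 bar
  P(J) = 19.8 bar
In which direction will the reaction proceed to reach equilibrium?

Qₚ = P(X) / (P(J)·P(XY)³) = (18.2) / ((19.8)·(17.6)³) = 1.69×10⁻⁴
Qₚ = 1.69×10⁻⁴ > Kₚ = 1.84×10⁻⁵, so the reverse reaction proceeds.

in the reverse direction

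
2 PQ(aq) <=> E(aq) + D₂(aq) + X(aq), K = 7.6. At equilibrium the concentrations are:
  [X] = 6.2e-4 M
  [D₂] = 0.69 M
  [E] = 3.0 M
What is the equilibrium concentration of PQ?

At equilibrium, K = [E]·[D₂]·[X] / [PQ]² = 7.6.
(3.0)·(0.69)·(6.2e-4) / ([PQ])² = 7.6
[PQ]² = 1.69e-4 ⇒ [PQ] = 0.013 M

[PQ] = 0.013 M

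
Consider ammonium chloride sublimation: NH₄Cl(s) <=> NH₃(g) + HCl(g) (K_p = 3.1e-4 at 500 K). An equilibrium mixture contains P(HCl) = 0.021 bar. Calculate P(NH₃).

P(NH₃) = 0.015 bar

(NH₄Cl is a pure solid — omitted from K_p.)
At equilibrium, K_p = P(NH₃)·P(HCl) = 3.1e-4.
(P(NH₃))·(0.021) = 3.1e-4
P(NH₃) = 0.0148 = 0.015 bar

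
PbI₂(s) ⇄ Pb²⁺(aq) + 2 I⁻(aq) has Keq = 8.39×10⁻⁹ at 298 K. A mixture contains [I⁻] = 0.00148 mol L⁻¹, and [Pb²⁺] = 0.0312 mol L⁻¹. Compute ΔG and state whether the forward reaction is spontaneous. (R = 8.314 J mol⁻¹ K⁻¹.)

ΔG = 5.20 kJ/mol; the forward reaction is non-spontaneous

(PbI₂ is a pure solid — omitted from Q.)
Q = [Pb²⁺]·[I⁻]² = (0.0312)·(0.00148)² = 6.83×10⁻⁸
ΔG = RT ln(Q/Keq) = (8.314 J mol⁻¹ K⁻¹)(298 K) × ln(6.83×10⁻⁸/8.39×10⁻⁹)
   = (2.478 kJ/mol)(2.097) = 5.20 kJ/mol
ΔG > 0, so the forward reaction is non-spontaneous (proceeds in reverse).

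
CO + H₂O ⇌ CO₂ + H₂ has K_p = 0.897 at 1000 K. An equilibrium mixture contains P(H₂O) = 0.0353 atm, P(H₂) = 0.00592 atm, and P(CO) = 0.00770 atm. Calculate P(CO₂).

At equilibrium, K_p = P(CO₂)·P(H₂) / (P(CO)·P(H₂O)) = 0.897.
(P(CO₂))·(0.00592) / ((0.00770)·(0.0353)) = 0.897
P(CO₂) = 0.0412 atm

P(CO₂) = 0.0412 atm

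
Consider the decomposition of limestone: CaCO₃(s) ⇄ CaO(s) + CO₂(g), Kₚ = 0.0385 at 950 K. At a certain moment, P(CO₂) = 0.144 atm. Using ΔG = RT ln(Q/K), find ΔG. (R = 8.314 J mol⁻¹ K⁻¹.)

ΔG = 10.4 kJ/mol

(CaCO₃, CaO are pure solids — omitted from Qₚ.)
Qₚ = P(CO₂) = 0.144
ΔG = RT ln(Qₚ/Kₚ) = (8.314 J mol⁻¹ K⁻¹)(950 K) × ln(0.144/0.0385)
   = (7.898 kJ/mol)(1.319) = 10.4 kJ/mol
ΔG > 0, so the forward reaction is non-spontaneous (proceeds in reverse).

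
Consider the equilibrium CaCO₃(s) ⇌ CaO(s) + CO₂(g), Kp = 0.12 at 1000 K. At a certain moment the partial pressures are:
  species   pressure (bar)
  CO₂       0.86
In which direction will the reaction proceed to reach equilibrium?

(CaCO₃, CaO are pure solids — omitted from Qp.)
Qp = P(CO₂) = 0.86
Qp = 0.86 > Kp = 0.12, so the reverse reaction proceeds.

reverse (toward reactants)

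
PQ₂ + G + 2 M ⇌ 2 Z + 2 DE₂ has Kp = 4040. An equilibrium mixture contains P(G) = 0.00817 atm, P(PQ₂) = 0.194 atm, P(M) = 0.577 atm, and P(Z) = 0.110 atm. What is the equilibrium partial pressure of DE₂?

At equilibrium, Kp = P(Z)²·P(DE₂)² / (P(PQ₂)·P(G)·P(M)²) = 4040.
(0.110)²·(P(DE₂))² / ((0.194)·(0.00817)·(0.577)²) = 4040
P(DE₂)² = 176 ⇒ P(DE₂) = 13.3 atm

P(DE₂) = 13.3 atm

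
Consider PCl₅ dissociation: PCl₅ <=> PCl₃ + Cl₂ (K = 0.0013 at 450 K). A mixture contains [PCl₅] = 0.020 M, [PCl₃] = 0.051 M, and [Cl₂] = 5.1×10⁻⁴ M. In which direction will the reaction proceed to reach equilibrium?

Q = [PCl₃]·[Cl₂] / [PCl₅] = (0.051)·(5.1×10⁻⁴) / (0.020) = 0.0013
Q = 0.0013 = K, so the system is already at equilibrium.

no net change (already at equilibrium)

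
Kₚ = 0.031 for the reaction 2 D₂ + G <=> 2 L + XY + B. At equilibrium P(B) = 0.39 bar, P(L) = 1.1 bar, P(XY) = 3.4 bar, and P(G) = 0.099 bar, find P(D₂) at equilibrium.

P(D₂) = 23 bar

At equilibrium, Kₚ = P(L)²·P(XY)·P(B) / (P(D₂)²·P(G)) = 0.031.
(1.1)²·(3.4)·(0.39) / ((P(D₂))²·(0.099)) = 0.031
P(D₂)² = 523 ⇒ P(D₂) = 23 bar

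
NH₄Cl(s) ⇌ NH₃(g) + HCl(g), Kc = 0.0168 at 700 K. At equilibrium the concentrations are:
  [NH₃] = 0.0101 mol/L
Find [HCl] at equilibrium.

(NH₄Cl is a pure solid — omitted from Kc.)
At equilibrium, Kc = [NH₃]·[HCl] = 0.0168.
(0.0101)·([HCl]) = 0.0168
[HCl] = 1.66 mol/L

[HCl] = 1.66 mol/L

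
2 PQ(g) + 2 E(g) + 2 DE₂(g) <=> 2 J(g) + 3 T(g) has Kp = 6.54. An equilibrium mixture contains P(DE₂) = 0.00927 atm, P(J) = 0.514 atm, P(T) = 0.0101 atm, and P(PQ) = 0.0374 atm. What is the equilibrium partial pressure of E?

P(E) = 0.588 atm

At equilibrium, Kp = P(J)²·P(T)³ / (P(PQ)²·P(E)²·P(DE₂)²) = 6.54.
(0.514)²·(0.0101)³ / ((0.0374)²·(P(E))²·(0.00927)²) = 6.54
P(E)² = 0.346 ⇒ P(E) = 0.588 atm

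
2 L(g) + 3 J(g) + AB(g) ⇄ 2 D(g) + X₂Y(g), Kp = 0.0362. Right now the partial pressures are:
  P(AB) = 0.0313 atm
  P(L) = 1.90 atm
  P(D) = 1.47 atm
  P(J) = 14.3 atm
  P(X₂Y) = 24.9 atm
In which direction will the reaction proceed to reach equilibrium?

in the reverse direction

Qp = P(D)²·P(X₂Y) / (P(L)²·P(J)³·P(AB)) = (1.47)²·(24.9) / ((1.90)²·(14.3)³·(0.0313)) = 0.163
Qp = 0.163 > Kp = 0.0362, so the reverse reaction proceeds.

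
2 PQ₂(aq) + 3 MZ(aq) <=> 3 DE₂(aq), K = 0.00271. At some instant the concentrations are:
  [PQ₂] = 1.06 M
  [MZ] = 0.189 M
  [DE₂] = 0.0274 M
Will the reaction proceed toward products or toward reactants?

Q = [DE₂]³ / ([PQ₂]²·[MZ]³) = (0.0274)³ / ((1.06)²·(0.189)³) = 0.00271
Q = 0.00271 = K, so the system is already at equilibrium.

at equilibrium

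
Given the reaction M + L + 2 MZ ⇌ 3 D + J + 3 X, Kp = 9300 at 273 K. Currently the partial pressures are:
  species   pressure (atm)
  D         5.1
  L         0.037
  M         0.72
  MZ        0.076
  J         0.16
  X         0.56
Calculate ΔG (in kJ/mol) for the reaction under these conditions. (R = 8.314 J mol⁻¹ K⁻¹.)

Qp = P(D)³·P(J)·P(X)³ / (P(M)·P(L)·P(MZ)²) = (5.1)³·(0.16)·(0.56)³ / ((0.72)·(0.037)·(0.076)²) = 24200
ΔG = RT ln(Qp/Kp) = (8.314 J mol⁻¹ K⁻¹)(273 K) × ln(24200/9300)
   = (2.270 kJ/mol)(0.9563) = 2.17 kJ/mol
ΔG > 0, so the forward reaction is non-spontaneous (proceeds in reverse).

ΔG = 2.17 kJ/mol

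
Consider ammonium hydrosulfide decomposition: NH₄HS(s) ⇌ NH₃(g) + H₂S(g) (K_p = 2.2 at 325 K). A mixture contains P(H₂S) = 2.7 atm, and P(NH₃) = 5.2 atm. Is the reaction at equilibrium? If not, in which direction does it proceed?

in the reverse direction

(NH₄HS is a pure solid — omitted from Q_p.)
Q_p = P(NH₃)·P(H₂S) = (5.2)·(2.7) = 14
Q_p = 14 > K_p = 2.2, so the reverse reaction proceeds.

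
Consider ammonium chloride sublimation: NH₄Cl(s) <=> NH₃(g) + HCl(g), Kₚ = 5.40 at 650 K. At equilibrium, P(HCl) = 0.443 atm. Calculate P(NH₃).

(NH₄Cl is a pure solid — omitted from Kₚ.)
At equilibrium, Kₚ = P(NH₃)·P(HCl) = 5.40.
(P(NH₃))·(0.443) = 5.40
P(NH₃) = 12.2 atm

P(NH₃) = 12.2 atm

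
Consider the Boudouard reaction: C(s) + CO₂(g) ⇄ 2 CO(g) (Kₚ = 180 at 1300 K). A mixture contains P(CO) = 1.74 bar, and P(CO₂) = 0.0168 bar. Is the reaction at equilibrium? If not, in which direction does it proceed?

no net change (already at equilibrium)

(C is a pure solid — omitted from Qₚ.)
Qₚ = P(CO)² / P(CO₂) = (1.74)² / (0.0168) = 180
Qₚ = 180 = Kₚ, so the system is already at equilibrium.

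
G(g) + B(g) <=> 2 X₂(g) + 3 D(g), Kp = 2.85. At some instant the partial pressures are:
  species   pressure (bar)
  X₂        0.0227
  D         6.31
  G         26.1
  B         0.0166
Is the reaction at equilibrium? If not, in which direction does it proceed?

forward (toward products)

Qp = P(X₂)²·P(D)³ / (P(G)·P(B)) = (0.0227)²·(6.31)³ / ((26.1)·(0.0166)) = 0.299
Qp = 0.299 < Kp = 2.85, so the forward reaction proceeds.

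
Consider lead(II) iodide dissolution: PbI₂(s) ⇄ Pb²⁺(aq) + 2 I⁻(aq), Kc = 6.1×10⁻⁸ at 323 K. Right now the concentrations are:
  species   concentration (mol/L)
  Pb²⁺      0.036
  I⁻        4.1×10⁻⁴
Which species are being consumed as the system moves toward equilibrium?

PbI₂ (reactants)

(PbI₂ is a pure solid — omitted from Qc.)
Qc = [Pb²⁺]·[I⁻]² = (0.036)·(4.1×10⁻⁴)² = 6.1×10⁻⁹
Qc = 6.1×10⁻⁹ < Kc = 6.1×10⁻⁸: net forward reaction.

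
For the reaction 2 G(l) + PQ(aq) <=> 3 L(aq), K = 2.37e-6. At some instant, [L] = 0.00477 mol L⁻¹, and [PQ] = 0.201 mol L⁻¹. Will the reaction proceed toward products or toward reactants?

(G is a pure liquid — omitted from Q.)
Q = [L]³ / [PQ] = (0.00477)³ / (0.201) = 5.40e-7
Q = 5.40e-7 < K = 2.37e-6, so the forward reaction proceeds.

in the forward direction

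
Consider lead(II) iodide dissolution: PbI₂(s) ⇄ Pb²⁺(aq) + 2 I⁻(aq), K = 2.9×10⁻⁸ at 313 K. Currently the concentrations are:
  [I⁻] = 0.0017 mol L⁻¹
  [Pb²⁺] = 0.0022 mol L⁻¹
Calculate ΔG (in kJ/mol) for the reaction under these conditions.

ΔG = -3.95 kJ/mol

(PbI₂ is a pure solid — omitted from Q.)
Q = [Pb²⁺]·[I⁻]² = (0.0022)·(0.0017)² = 6.36×10⁻⁹
ΔG = RT ln(Q/K) = (8.314 J mol⁻¹ K⁻¹)(313 K) × ln(6.36×10⁻⁹/2.9×10⁻⁸)
   = (2.602 kJ/mol)(-1.517) = -3.95 kJ/mol
ΔG < 0, so the forward reaction is spontaneous (proceeds forward).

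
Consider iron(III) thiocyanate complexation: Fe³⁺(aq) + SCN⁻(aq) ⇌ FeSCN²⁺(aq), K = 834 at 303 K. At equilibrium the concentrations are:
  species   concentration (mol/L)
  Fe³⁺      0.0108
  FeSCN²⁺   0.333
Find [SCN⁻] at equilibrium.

At equilibrium, K = [FeSCN²⁺] / ([Fe³⁺]·[SCN⁻]) = 834.
(0.333) / ((0.0108)·([SCN⁻])) = 834
[SCN⁻] = 0.0370 mol/L

[SCN⁻] = 0.0370 mol/L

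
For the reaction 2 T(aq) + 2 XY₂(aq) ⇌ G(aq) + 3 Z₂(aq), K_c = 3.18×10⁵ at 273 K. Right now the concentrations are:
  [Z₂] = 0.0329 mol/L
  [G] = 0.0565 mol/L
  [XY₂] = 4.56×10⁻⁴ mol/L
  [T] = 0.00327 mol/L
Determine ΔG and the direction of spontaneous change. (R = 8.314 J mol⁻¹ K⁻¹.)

ΔG = 2.37 kJ/mol; the forward reaction is non-spontaneous

Q_c = [G]·[Z₂]³ / ([T]²·[XY₂]²) = (0.0565)·(0.0329)³ / ((0.00327)²·(4.56×10⁻⁴)²) = 9.05×10⁵
ΔG = RT ln(Q_c/K_c) = (8.314 J mol⁻¹ K⁻¹)(273 K) × ln(9.05×10⁵/3.18×10⁵)
   = (2.270 kJ/mol)(1.046) = 2.37 kJ/mol
ΔG > 0, so the forward reaction is non-spontaneous (proceeds in reverse).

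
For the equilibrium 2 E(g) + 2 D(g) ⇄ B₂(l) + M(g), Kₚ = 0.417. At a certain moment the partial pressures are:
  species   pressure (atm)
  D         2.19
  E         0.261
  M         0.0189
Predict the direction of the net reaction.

to the right

(B₂ is a pure liquid — omitted from Qₚ.)
Qₚ = P(M) / (P(E)²·P(D)²) = (0.0189) / ((0.261)²·(2.19)²) = 0.0578
Qₚ = 0.0578 < Kₚ = 0.417, so the forward reaction proceeds.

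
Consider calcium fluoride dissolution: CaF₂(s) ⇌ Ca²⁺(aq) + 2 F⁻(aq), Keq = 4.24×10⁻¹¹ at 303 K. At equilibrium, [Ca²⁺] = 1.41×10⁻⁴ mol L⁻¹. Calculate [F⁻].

[F⁻] = 5.48×10⁻⁴ mol L⁻¹

(CaF₂ is a pure solid — omitted from Keq.)
At equilibrium, Keq = [Ca²⁺]·[F⁻]² = 4.24×10⁻¹¹.
(1.41×10⁻⁴)·([F⁻])² = 4.24×10⁻¹¹
[F⁻]² = 3.01×10⁻⁷ ⇒ [F⁻] = 5.48×10⁻⁴ mol L⁻¹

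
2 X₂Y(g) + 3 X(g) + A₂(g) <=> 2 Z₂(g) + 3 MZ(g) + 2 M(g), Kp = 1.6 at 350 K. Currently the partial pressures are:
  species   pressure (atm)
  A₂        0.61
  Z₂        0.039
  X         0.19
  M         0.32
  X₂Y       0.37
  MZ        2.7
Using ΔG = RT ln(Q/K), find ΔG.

Qp = P(Z₂)²·P(MZ)³·P(M)² / (P(X₂Y)²·P(X)³·P(A₂)) = (0.039)²·(2.7)³·(0.32)² / ((0.37)²·(0.19)³·(0.61)) = 5.35
ΔG = RT ln(Qp/Kp) = (8.314 J mol⁻¹ K⁻¹)(350 K) × ln(5.35/1.6)
   = (2.910 kJ/mol)(1.207) = 3.51 kJ/mol
ΔG > 0, so the forward reaction is non-spontaneous (proceeds in reverse).

ΔG = 3.51 kJ/mol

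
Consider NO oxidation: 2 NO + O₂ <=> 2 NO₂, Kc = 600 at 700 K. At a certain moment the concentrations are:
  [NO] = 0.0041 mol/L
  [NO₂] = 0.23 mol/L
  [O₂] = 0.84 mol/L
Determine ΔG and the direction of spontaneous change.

ΔG = 10.7 kJ/mol; the forward reaction is non-spontaneous

Qc = [NO₂]² / ([NO]²·[O₂]) = (0.23)² / ((0.0041)²·(0.84)) = 3750
ΔG = RT ln(Qc/Kc) = (8.314 J mol⁻¹ K⁻¹)(700 K) × ln(3750/600)
   = (5.820 kJ/mol)(1.833) = 10.7 kJ/mol
ΔG > 0, so the forward reaction is non-spontaneous (proceeds in reverse).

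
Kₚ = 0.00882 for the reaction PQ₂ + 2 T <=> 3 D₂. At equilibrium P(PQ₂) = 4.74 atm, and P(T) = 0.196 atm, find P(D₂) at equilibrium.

At equilibrium, Kₚ = P(D₂)³ / (P(PQ₂)·P(T)²) = 0.00882.
(P(D₂))³ / ((4.74)·(0.196)²) = 0.00882
P(D₂)³ = 0.00161 ⇒ P(D₂) = 0.117 atm

P(D₂) = 0.117 atm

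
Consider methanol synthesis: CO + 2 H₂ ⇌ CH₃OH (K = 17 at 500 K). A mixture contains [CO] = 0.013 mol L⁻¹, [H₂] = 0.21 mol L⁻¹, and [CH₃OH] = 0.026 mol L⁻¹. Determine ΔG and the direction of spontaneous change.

Q = [CH₃OH] / ([CO]·[H₂]²) = (0.026) / ((0.013)·(0.21)²) = 45.4
ΔG = RT ln(Q/K) = (8.314 J mol⁻¹ K⁻¹)(500 K) × ln(45.4/17)
   = (4.157 kJ/mol)(0.9823) = 4.08 kJ/mol
ΔG > 0, so the forward reaction is non-spontaneous (proceeds in reverse).

ΔG = 4.08 kJ/mol; the forward reaction is non-spontaneous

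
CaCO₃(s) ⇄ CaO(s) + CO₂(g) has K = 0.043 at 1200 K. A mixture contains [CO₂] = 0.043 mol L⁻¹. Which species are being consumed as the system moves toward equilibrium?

none (at equilibrium)

(CaCO₃, CaO are pure solids — omitted from Q.)
Q = [CO₂] = 0.043
Q = 0.043 = K; the system is at equilibrium.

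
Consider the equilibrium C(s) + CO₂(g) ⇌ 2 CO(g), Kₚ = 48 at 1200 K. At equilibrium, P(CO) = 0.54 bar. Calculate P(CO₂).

(C is a pure solid — omitted from Kₚ.)
At equilibrium, Kₚ = P(CO)² / P(CO₂) = 48.
(0.54)² / (P(CO₂)) = 48
P(CO₂) = 0.00608 = 0.0061 bar

P(CO₂) = 0.0061 bar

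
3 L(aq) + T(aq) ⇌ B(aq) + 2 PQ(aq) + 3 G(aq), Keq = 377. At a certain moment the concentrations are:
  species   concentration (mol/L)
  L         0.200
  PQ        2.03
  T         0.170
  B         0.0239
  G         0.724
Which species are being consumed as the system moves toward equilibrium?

L, T (reactants)

Q = [B]·[PQ]²·[G]³ / ([L]³·[T]) = (0.0239)·(2.03)²·(0.724)³ / ((0.200)³·(0.170)) = 27.5
Q = 27.5 < Keq = 377: net forward reaction.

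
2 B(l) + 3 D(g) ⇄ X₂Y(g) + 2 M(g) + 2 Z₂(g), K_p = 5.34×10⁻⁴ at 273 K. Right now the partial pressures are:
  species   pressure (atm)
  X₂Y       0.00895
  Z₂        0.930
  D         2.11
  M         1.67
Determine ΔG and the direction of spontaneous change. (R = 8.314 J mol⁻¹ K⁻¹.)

(B is a pure liquid — omitted from Q_p.)
Q_p = P(X₂Y)·P(M)²·P(Z₂)² / P(D)³ = (0.00895)·(1.67)²·(0.930)² / (2.11)³ = 0.00230
ΔG = RT ln(Q_p/K_p) = (8.314 J mol⁻¹ K⁻¹)(273 K) × ln(0.00230/5.34×10⁻⁴)
   = (2.270 kJ/mol)(1.460) = 3.31 kJ/mol
ΔG > 0, so the forward reaction is non-spontaneous (proceeds in reverse).

ΔG = 3.31 kJ/mol; the forward reaction is non-spontaneous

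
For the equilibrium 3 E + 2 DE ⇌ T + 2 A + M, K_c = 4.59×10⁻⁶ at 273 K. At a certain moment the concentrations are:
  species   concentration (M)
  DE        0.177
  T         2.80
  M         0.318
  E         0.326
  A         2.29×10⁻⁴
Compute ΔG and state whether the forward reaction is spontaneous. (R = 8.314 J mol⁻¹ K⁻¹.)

ΔG = 5.08 kJ/mol; the forward reaction is non-spontaneous

Q_c = [T]·[A]²·[M] / ([E]³·[DE]²) = (2.80)·(2.29×10⁻⁴)²·(0.318) / ((0.326)³·(0.177)²) = 4.30×10⁻⁵
ΔG = RT ln(Q_c/K_c) = (8.314 J mol⁻¹ K⁻¹)(273 K) × ln(4.30×10⁻⁵/4.59×10⁻⁶)
   = (2.270 kJ/mol)(2.237) = 5.08 kJ/mol
ΔG > 0, so the forward reaction is non-spontaneous (proceeds in reverse).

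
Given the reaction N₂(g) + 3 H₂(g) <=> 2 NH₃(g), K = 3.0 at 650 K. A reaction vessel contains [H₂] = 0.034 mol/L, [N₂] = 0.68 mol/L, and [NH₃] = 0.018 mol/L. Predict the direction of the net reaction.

in the reverse direction

Q = [NH₃]² / ([N₂]·[H₂]³) = (0.018)² / ((0.68)·(0.034)³) = 12
Q = 12 > K = 3.0, so the reverse reaction proceeds.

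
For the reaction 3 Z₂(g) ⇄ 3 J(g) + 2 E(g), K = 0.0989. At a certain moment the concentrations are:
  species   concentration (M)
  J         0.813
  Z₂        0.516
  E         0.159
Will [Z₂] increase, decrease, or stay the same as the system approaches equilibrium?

Q = [J]³·[E]² / [Z₂]³ = (0.813)³·(0.159)² / (0.516)³ = 0.0989
Q = 0.0989 = K; the system is at equilibrium.

stay the same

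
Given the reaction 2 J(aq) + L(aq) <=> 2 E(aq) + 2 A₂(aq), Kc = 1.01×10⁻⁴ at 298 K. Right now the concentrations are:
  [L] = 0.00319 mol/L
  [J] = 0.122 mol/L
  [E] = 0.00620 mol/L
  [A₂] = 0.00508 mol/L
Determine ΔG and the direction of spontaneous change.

ΔG = -3.90 kJ/mol; the forward reaction is spontaneous

Qc = [E]²·[A₂]² / ([J]²·[L]) = (0.00620)²·(0.00508)² / ((0.122)²·(0.00319)) = 2.09×10⁻⁵
ΔG = RT ln(Qc/Kc) = (8.314 J mol⁻¹ K⁻¹)(298 K) × ln(2.09×10⁻⁵/1.01×10⁻⁴)
   = (2.478 kJ/mol)(-1.575) = -3.90 kJ/mol
ΔG < 0, so the forward reaction is spontaneous (proceeds forward).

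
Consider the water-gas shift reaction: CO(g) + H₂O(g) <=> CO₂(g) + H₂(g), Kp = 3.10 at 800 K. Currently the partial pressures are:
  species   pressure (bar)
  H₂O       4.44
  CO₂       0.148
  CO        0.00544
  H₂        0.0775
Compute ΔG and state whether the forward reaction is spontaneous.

ΔG = -12.5 kJ/mol; the forward reaction is spontaneous

Qp = P(CO₂)·P(H₂) / (P(CO)·P(H₂O)) = (0.148)·(0.0775) / ((0.00544)·(4.44)) = 0.475
ΔG = RT ln(Qp/Kp) = (8.314 J mol⁻¹ K⁻¹)(800 K) × ln(0.475/3.10)
   = (6.651 kJ/mol)(-1.876) = -12.5 kJ/mol
ΔG < 0, so the forward reaction is spontaneous (proceeds forward).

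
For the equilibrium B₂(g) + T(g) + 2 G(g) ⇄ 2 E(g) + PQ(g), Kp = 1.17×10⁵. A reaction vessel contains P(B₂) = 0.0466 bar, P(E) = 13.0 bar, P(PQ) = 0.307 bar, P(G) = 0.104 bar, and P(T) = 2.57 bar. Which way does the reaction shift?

in the forward direction

Qp = P(E)²·P(PQ) / (P(B₂)·P(T)·P(G)²) = (13.0)²·(0.307) / ((0.0466)·(2.57)·(0.104)²) = 40100
Qp = 40100 < Kp = 1.17×10⁵, so the forward reaction proceeds.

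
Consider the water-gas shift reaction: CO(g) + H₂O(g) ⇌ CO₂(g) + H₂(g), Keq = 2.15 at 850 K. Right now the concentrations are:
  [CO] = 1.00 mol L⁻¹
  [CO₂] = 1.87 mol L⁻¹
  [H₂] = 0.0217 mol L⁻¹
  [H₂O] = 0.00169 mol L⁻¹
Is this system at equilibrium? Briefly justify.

no; Q > K, reaction proceeds in reverse

Q = [CO₂]·[H₂] / ([CO]·[H₂O]) = (1.87)·(0.0217) / ((1.00)·(0.00169)) = 24.0
Q = 24.0 > Keq = 2.15: net reverse reaction.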